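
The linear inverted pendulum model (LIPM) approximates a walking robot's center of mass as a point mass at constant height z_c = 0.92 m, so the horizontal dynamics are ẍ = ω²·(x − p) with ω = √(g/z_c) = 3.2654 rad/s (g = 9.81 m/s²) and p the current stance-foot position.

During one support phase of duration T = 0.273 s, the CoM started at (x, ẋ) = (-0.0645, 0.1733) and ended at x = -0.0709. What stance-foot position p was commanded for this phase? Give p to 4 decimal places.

ωT = 3.2654·0.273 = 0.891454; cosh(ωT) = 1.424366, sinh(ωT) = 1.014307
x(T) = p + (x₀−p)·cosh(ωT) + (ẋ₀/ω)·sinh(ωT) ⇒ p·(1 − cosh) = x(T) − x₀·cosh − (ẋ₀/ω)·sinh
numerator   = -0.0709 − (-0.0645)·1.424366 − (0.1733/3.2654)·1.014307 = -0.032859
denominator = 1 − 1.424366 = -0.424366
p = -0.032859 / -0.424366 = 0.0774

p = 0.0774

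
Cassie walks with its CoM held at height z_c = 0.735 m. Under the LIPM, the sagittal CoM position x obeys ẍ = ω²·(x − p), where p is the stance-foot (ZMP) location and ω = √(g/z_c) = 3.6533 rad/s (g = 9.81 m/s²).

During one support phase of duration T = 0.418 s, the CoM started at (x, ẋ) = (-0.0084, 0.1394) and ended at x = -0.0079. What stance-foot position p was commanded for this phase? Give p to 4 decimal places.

ωT = 3.6533·0.418 = 1.527079; cosh(ωT) = 2.410939, sinh(ωT) = 2.193770
x(T) = p + (x₀−p)·cosh(ωT) + (ẋ₀/ω)·sinh(ωT) ⇒ p·(1 − cosh) = x(T) − x₀·cosh − (ẋ₀/ω)·sinh
numerator   = -0.0079 − (-0.0084)·2.410939 − (0.1394/3.6533)·2.193770 = -0.071356
denominator = 1 − 2.410939 = -1.410939
p = -0.071356 / -1.410939 = 0.0506

p = 0.0506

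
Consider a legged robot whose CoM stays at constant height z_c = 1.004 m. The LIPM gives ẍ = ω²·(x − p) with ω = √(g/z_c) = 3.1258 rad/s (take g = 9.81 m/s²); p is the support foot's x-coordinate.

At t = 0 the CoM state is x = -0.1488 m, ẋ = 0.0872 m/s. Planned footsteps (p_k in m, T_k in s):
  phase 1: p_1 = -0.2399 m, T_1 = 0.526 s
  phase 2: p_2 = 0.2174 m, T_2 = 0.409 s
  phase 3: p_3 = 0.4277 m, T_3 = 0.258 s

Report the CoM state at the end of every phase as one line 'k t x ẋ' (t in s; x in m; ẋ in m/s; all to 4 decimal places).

1 0.5260 0.0742 0.9437
2 0.9350 0.4404 1.0845
3 1.1930 0.7559 1.4923

phase 1: p=-0.2399, T=0.526, ωT=1.644171, cosh=2.684944, sinh=2.491771; start (x,ẋ)=(-0.148800, 0.087200) → end (x,ẋ)=(0.074211, 0.943685)
phase 2: p=0.2174, T=0.409, ωT=1.278452, cosh=1.934773, sinh=1.656305; start (x,ẋ)=(0.074211, 0.943685) → end (x,ẋ)=(0.440403, 1.084487)
phase 3: p=0.4277, T=0.258, ωT=0.806456, cosh=1.343197, sinh=0.896760; start (x,ẋ)=(0.440403, 1.084487) → end (x,ẋ)=(0.755891, 1.492288)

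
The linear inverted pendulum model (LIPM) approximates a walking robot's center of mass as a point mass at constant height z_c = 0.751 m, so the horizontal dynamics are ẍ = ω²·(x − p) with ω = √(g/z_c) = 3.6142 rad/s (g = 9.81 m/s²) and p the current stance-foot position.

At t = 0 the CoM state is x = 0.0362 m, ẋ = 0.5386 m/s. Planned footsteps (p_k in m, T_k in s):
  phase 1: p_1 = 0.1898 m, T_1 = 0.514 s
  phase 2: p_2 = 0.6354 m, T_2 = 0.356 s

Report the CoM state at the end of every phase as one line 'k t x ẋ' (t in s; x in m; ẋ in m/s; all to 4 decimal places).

1 0.5140 0.1515 0.0323
2 0.8700 -0.2924 -2.8615

phase 1: p=0.1898, T=0.514, ωT=1.857699, cosh=3.282501, sinh=3.126470; start (x,ẋ)=(0.036200, 0.538600) → end (x,ẋ)=(0.151525, 0.032323)
phase 2: p=0.6354, T=0.356, ωT=1.286655, cosh=1.948424, sinh=1.672231; start (x,ẋ)=(0.151525, 0.032323) → end (x,ẋ)=(-0.292439, -2.861456)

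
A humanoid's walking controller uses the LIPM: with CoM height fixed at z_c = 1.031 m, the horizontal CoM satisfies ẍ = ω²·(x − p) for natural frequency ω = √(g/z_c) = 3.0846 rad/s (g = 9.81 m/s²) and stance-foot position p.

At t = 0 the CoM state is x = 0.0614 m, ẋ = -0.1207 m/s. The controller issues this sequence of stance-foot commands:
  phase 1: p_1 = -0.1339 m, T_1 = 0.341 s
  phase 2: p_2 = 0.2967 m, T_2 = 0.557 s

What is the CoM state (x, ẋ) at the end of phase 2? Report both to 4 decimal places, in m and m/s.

x = 0.3114, ẋ = 0.2384

phase 1: p=-0.1339, T=0.341, ωT=1.051849, cosh=1.606115, sinh=1.256824; start (x,ẋ)=(0.061400, -0.120700) → end (x,ẋ)=(0.130595, 0.563281)
phase 2: p=0.2967, T=0.557, ωT=1.718122, cosh=2.876727, sinh=2.697324; start (x,ẋ)=(0.130595, 0.563281) → end (x,ẋ)=(0.311421, 0.238383)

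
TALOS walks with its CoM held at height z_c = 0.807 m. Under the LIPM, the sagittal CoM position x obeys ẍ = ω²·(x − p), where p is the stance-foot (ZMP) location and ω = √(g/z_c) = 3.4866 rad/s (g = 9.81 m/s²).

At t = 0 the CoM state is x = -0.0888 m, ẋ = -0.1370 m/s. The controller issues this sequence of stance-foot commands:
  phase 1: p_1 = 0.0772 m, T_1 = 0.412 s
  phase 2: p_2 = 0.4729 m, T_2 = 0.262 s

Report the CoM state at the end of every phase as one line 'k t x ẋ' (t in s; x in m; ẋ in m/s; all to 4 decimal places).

phase 1: p=0.0772, T=0.412, ωT=1.436479, cosh=2.221813, sinh=1.984049; start (x,ẋ)=(-0.088800, -0.137000) → end (x,ẋ)=(-0.369581, -1.452708)
phase 2: p=0.4729, T=0.262, ωT=0.913489, cosh=1.447064, sinh=1.045942; start (x,ẋ)=(-0.369581, -1.452708) → end (x,ẋ)=(-1.182020, -5.174504)

1 0.4120 -0.3696 -1.4527
2 0.6740 -1.1820 -5.1745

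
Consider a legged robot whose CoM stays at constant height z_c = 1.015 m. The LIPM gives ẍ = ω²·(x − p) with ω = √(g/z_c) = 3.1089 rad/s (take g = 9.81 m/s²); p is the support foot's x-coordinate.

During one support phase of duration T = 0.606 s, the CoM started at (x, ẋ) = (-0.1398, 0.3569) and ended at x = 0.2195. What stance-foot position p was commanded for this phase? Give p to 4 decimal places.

ωT = 3.1089·0.606 = 1.883993; cosh(ωT) = 3.365855, sinh(ωT) = 3.213873
x(T) = p + (x₀−p)·cosh(ωT) + (ẋ₀/ω)·sinh(ωT) ⇒ p·(1 − cosh) = x(T) − x₀·cosh − (ẋ₀/ω)·sinh
numerator   = 0.2195 − (-0.1398)·3.365855 − (0.3569/3.1089)·3.213873 = 0.321096
denominator = 1 − 3.365855 = -2.365855
p = 0.321096 / -2.365855 = -0.1357

p = -0.1357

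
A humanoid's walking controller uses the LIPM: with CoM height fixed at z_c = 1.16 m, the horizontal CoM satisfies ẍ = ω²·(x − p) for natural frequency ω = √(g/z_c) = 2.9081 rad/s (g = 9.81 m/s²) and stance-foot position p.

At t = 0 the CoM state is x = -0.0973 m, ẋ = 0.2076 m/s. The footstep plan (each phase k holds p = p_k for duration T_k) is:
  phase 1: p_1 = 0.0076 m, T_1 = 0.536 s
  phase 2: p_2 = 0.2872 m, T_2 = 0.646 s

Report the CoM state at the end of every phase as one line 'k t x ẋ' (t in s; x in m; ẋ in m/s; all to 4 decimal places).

phase 1: p=0.0076, T=0.536, ωT=1.558742, cosh=2.481619, sinh=2.271218; start (x,ẋ)=(-0.097300, 0.207600) → end (x,ẋ)=(-0.090587, -0.177673)
phase 2: p=0.2872, T=0.646, ωT=1.878633, cosh=3.348674, sinh=3.195875; start (x,ẋ)=(-0.090587, -0.177673) → end (x,ẋ)=(-1.173140, -4.106091)

1 0.5360 -0.0906 -0.1777
2 1.1820 -1.1731 -4.1061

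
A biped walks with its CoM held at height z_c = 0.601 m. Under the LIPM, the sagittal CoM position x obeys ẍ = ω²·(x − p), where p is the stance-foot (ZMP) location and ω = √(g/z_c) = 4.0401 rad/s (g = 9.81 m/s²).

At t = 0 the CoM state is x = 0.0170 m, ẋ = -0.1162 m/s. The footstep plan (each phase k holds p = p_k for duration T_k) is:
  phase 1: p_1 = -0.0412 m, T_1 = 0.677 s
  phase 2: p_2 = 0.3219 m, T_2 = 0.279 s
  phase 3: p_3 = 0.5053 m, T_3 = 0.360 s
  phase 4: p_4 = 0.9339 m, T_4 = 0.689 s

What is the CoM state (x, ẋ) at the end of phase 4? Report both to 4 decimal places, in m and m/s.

phase 1: p=-0.0412, T=0.677, ωT=2.735148, cosh=7.738452, sinh=7.673568; start (x,ẋ)=(0.017000, -0.116200) → end (x,ẋ)=(0.188473, 0.905107)
phase 2: p=0.3219, T=0.279, ωT=1.127188, cosh=1.705453, sinh=1.381510; start (x,ẋ)=(0.188473, 0.905107) → end (x,ẋ)=(0.403848, 0.798905)
phase 3: p=0.5053, T=0.360, ωT=1.454436, cosh=2.257800, sinh=2.024268; start (x,ẋ)=(0.403848, 0.798905) → end (x,ẋ)=(0.676528, 0.974068)
phase 4: p=0.9339, T=0.689, ωT=2.783629, cosh=8.119718, sinh=8.057904; start (x,ẋ)=(0.676528, 0.974068) → end (x,ẋ)=(0.786875, -0.469509)

x = 0.7869, ẋ = -0.4695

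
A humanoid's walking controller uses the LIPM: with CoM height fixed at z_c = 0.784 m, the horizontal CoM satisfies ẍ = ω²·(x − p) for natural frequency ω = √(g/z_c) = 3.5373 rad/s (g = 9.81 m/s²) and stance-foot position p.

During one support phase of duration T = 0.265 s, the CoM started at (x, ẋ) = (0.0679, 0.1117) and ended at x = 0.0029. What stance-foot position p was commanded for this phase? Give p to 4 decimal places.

ωT = 3.5373·0.265 = 0.937385; cosh(ωT) = 1.472473, sinh(ωT) = 1.080822
x(T) = p + (x₀−p)·cosh(ωT) + (ẋ₀/ω)·sinh(ωT) ⇒ p·(1 − cosh) = x(T) − x₀·cosh − (ẋ₀/ω)·sinh
numerator   = 0.0029 − (0.0679)·1.472473 − (0.1117/3.5373)·1.080822 = -0.131211
denominator = 1 − 1.472473 = -0.472473
p = -0.131211 / -0.472473 = 0.2777

p = 0.2777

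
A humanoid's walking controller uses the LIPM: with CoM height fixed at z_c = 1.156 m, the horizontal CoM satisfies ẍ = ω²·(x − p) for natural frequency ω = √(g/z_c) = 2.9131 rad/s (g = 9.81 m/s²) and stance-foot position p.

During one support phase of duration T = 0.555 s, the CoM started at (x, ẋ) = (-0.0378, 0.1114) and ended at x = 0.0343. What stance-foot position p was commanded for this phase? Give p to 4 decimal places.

p = -0.0252

ωT = 2.9131·0.555 = 1.616771; cosh(ωT) = 2.617668, sinh(ωT) = 2.419129
x(T) = p + (x₀−p)·cosh(ωT) + (ẋ₀/ω)·sinh(ωT) ⇒ p·(1 − cosh) = x(T) − x₀·cosh − (ẋ₀/ω)·sinh
numerator   = 0.0343 − (-0.0378)·2.617668 − (0.1114/2.9131)·2.419129 = 0.040738
denominator = 1 − 2.617668 = -1.617668
p = 0.040738 / -1.617668 = -0.0252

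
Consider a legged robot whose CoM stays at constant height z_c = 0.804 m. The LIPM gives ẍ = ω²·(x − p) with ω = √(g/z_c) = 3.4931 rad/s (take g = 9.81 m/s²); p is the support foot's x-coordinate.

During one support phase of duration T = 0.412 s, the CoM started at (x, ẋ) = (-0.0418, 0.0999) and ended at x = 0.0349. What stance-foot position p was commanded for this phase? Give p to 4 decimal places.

p = -0.0579

ωT = 3.4931·0.412 = 1.439157; cosh(ωT) = 2.227134, sinh(ωT) = 1.990006
x(T) = p + (x₀−p)·cosh(ωT) + (ẋ₀/ω)·sinh(ωT) ⇒ p·(1 − cosh) = x(T) − x₀·cosh − (ẋ₀/ω)·sinh
numerator   = 0.0349 − (-0.0418)·2.227134 − (0.0999/3.4931)·1.990006 = 0.071082
denominator = 1 − 2.227134 = -1.227134
p = 0.071082 / -1.227134 = -0.0579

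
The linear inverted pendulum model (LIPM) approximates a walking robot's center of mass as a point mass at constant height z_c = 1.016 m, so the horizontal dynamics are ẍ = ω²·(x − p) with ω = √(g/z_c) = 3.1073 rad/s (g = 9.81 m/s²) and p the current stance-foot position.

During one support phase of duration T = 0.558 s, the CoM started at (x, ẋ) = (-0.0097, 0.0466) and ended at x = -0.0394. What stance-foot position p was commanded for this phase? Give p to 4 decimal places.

p = 0.0272

ωT = 3.1073·0.558 = 1.733873; cosh(ωT) = 2.919572, sinh(ωT) = 2.742973
x(T) = p + (x₀−p)·cosh(ωT) + (ẋ₀/ω)·sinh(ωT) ⇒ p·(1 − cosh) = x(T) − x₀·cosh − (ẋ₀/ω)·sinh
numerator   = -0.0394 − (-0.0097)·2.919572 − (0.0466/3.1073)·2.742973 = -0.052216
denominator = 1 − 2.919572 = -1.919572
p = -0.052216 / -1.919572 = 0.0272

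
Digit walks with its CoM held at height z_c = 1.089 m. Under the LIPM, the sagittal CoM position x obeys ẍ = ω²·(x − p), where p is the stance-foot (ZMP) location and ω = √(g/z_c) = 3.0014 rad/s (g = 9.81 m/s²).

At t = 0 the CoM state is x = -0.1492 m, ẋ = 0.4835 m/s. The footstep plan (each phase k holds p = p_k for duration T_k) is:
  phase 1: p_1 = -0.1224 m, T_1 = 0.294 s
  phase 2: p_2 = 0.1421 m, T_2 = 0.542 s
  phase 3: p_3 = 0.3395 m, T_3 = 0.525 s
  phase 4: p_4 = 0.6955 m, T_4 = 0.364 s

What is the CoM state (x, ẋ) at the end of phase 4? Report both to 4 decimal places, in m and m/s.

phase 1: p=-0.1224, T=0.294, ωT=0.882412, cosh=1.415252, sinh=1.001469; start (x,ẋ)=(-0.149200, 0.483500) → end (x,ẋ)=(0.000999, 0.603719)
phase 2: p=0.1421, T=0.542, ωT=1.626759, cosh=2.641962, sinh=2.445397; start (x,ẋ)=(0.000999, 0.603719) → end (x,ẋ)=(0.261198, 0.559378)
phase 3: p=0.3395, T=0.525, ωT=1.575735, cosh=2.520574, sinh=2.313719; start (x,ẋ)=(0.261198, 0.559378) → end (x,ẋ)=(0.573348, 0.866196)
phase 4: p=0.6955, T=0.364, ωT=1.092510, cosh=1.658561, sinh=1.323187; start (x,ẋ)=(0.573348, 0.866196) → end (x,ẋ)=(0.874772, 0.951523)

x = 0.8748, ẋ = 0.9515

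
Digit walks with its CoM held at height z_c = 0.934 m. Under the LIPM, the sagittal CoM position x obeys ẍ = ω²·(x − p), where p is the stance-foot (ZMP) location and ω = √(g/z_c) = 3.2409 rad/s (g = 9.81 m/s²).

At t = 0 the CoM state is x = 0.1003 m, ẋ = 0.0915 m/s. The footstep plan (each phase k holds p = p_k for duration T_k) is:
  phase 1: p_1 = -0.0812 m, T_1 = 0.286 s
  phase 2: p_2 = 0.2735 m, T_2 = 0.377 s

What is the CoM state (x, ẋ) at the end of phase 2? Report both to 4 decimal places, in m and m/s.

phase 1: p=-0.0812, T=0.286, ωT=0.926897, cosh=1.461219, sinh=1.065439; start (x,ẋ)=(0.100300, 0.091500) → end (x,ẋ)=(0.214092, 0.760418)
phase 2: p=0.2735, T=0.377, ωT=1.221819, cosh=1.844025, sinh=1.549331; start (x,ẋ)=(0.214092, 0.760418) → end (x,ẋ)=(0.527472, 1.103926)

x = 0.5275, ẋ = 1.1039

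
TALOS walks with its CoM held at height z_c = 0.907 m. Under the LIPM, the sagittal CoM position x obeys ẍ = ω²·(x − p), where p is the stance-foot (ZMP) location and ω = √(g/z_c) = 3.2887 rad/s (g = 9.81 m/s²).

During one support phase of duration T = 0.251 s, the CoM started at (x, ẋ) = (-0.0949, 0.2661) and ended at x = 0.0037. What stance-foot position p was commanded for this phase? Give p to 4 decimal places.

p = -0.1614

ωT = 3.2887·0.251 = 0.825464; cosh(ωT) = 1.360485, sinh(ωT) = 0.922454
x(T) = p + (x₀−p)·cosh(ωT) + (ẋ₀/ω)·sinh(ωT) ⇒ p·(1 − cosh) = x(T) − x₀·cosh − (ẋ₀/ω)·sinh
numerator   = 0.0037 − (-0.0949)·1.360485 − (0.2661/3.2887)·0.922454 = 0.058171
denominator = 1 − 1.360485 = -0.360485
p = 0.058171 / -0.360485 = -0.1614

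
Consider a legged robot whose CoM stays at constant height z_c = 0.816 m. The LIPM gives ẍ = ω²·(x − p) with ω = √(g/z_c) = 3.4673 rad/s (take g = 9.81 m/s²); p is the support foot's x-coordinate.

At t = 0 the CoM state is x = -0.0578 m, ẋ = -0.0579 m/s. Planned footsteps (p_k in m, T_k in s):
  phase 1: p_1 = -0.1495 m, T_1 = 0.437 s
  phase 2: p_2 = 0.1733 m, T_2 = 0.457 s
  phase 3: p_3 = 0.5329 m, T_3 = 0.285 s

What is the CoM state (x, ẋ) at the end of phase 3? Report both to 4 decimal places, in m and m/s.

phase 1: p=-0.1495, T=0.437, ωT=1.515210, cosh=2.385070, sinh=2.165308; start (x,ẋ)=(-0.057800, -0.057900) → end (x,ẋ)=(0.033053, 0.550367)
phase 2: p=0.1733, T=0.457, ωT=1.584556, cosh=2.541082, sinh=2.336044; start (x,ẋ)=(0.033053, 0.550367) → end (x,ẋ)=(0.187722, 0.262558)
phase 3: p=0.5329, T=0.285, ωT=0.988180, cosh=1.529298, sinh=1.157044; start (x,ẋ)=(0.187722, 0.262558) → end (x,ẋ)=(0.092636, -0.983263)

x = 0.0926, ẋ = -0.9833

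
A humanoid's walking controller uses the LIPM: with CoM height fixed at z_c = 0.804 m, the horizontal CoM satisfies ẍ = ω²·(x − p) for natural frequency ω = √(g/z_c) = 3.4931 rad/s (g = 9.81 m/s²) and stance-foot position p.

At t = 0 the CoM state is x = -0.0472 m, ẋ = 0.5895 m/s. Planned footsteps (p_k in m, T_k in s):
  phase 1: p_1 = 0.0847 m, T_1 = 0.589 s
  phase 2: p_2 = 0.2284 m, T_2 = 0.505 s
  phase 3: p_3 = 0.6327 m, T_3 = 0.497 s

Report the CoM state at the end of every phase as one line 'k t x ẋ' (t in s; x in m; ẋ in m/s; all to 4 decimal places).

1 0.5890 0.2097 0.5709
2 1.0940 0.6352 1.5301
3 1.5910 1.8444 4.5007

phase 1: p=0.0847, T=0.589, ωT=2.057436, cosh=3.976829, sinh=3.849048; start (x,ẋ)=(-0.047200, 0.589500) → end (x,ẋ)=(0.209726, 0.570931)
phase 2: p=0.2284, T=0.505, ωT=1.764015, cosh=3.003590, sinh=2.832234; start (x,ẋ)=(0.209726, 0.570931) → end (x,ẋ)=(0.635228, 1.530100)
phase 3: p=0.6327, T=0.497, ωT=1.736071, cosh=2.925606, sinh=2.749395; start (x,ẋ)=(0.635228, 1.530100) → end (x,ẋ)=(1.844427, 4.500747)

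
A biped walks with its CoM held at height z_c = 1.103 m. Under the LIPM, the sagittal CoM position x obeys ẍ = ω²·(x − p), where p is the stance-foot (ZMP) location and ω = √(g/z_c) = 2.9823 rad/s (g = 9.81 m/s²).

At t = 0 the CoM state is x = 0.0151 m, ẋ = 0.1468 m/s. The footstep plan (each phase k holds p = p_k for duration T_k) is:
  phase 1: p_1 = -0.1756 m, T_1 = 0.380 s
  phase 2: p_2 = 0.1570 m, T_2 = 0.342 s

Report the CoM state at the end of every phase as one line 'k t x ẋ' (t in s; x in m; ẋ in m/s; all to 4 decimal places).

phase 1: p=-0.1756, T=0.380, ωT=1.133274, cosh=1.713893, sinh=1.391915; start (x,ẋ)=(0.015100, 0.146800) → end (x,ẋ)=(0.219755, 1.043216)
phase 2: p=0.1570, T=0.342, ωT=1.019947, cosh=1.566830, sinh=1.206216; start (x,ẋ)=(0.219755, 1.043216) → end (x,ẋ)=(0.677263, 1.860290)

1 0.3800 0.2198 1.0432
2 0.7220 0.6773 1.8603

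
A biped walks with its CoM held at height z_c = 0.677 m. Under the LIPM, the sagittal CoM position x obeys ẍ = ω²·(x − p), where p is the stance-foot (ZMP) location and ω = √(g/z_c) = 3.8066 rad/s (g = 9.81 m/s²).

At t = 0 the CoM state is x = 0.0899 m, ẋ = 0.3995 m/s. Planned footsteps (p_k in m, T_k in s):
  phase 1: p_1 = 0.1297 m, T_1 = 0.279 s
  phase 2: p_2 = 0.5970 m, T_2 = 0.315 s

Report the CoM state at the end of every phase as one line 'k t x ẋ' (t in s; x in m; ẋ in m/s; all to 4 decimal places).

1 0.2790 0.1989 0.4539
2 0.5940 0.0565 -1.4638

phase 1: p=0.1297, T=0.279, ωT=1.062041, cosh=1.619009, sinh=1.273260; start (x,ẋ)=(0.089900, 0.399500) → end (x,ẋ)=(0.198891, 0.453892)
phase 2: p=0.5970, T=0.315, ωT=1.199079, cosh=1.809266, sinh=1.507794; start (x,ẋ)=(0.198891, 0.453892) → end (x,ẋ)=(0.056502, -1.463762)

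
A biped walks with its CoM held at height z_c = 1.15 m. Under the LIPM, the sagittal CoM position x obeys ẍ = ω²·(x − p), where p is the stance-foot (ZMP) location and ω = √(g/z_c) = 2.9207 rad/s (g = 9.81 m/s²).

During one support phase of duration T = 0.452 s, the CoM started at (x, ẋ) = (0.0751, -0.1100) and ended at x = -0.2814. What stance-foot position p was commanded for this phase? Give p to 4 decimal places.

p = 0.3645

ωT = 2.9207·0.452 = 1.320156; cosh(ωT) = 2.005550, sinh(ωT) = 1.738457
x(T) = p + (x₀−p)·cosh(ωT) + (ẋ₀/ω)·sinh(ωT) ⇒ p·(1 − cosh) = x(T) − x₀·cosh − (ẋ₀/ω)·sinh
numerator   = -0.2814 − (0.0751)·2.005550 − (-0.1100/2.9207)·1.738457 = -0.366543
denominator = 1 − 2.005550 = -1.005550
p = -0.366543 / -1.005550 = 0.3645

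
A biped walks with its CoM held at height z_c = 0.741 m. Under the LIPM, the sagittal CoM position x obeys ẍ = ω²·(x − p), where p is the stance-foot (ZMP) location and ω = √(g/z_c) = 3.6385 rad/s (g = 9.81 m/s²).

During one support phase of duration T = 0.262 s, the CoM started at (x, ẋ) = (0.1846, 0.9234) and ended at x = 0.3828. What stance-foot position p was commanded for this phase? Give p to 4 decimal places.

ωT = 3.6385·0.262 = 0.953287; cosh(ωT) = 1.489847, sinh(ωT) = 1.104375
x(T) = p + (x₀−p)·cosh(ωT) + (ẋ₀/ω)·sinh(ωT) ⇒ p·(1 − cosh) = x(T) − x₀·cosh − (ẋ₀/ω)·sinh
numerator   = 0.3828 − (0.1846)·1.489847 − (0.9234/3.6385)·1.104375 = -0.172501
denominator = 1 − 1.489847 = -0.489847
p = -0.172501 / -0.489847 = 0.3522

p = 0.3522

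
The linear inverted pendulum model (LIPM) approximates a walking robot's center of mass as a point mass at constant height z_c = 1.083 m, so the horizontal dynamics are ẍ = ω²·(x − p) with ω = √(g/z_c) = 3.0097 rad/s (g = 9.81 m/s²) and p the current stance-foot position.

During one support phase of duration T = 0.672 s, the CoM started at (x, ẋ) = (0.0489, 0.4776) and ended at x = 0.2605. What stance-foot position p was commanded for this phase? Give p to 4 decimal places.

p = 0.1816

ωT = 3.0097·0.672 = 2.022518; cosh(ωT) = 3.844828, sinh(ωT) = 3.712506
x(T) = p + (x₀−p)·cosh(ωT) + (ẋ₀/ω)·sinh(ωT) ⇒ p·(1 − cosh) = x(T) − x₀·cosh − (ẋ₀/ω)·sinh
numerator   = 0.2605 − (0.0489)·3.844828 − (0.4776/3.0097)·3.712506 = -0.516638
denominator = 1 − 3.844828 = -2.844828
p = -0.516638 / -2.844828 = 0.1816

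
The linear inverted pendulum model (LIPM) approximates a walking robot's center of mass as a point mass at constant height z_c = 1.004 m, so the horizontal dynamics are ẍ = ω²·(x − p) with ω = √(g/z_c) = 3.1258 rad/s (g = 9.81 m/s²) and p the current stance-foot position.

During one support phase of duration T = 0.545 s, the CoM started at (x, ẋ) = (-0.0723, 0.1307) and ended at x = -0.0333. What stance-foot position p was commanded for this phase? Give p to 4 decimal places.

p = -0.0331

ωT = 3.1258·0.545 = 1.703561; cosh(ωT) = 2.837755, sinh(ωT) = 2.655720
x(T) = p + (x₀−p)·cosh(ωT) + (ẋ₀/ω)·sinh(ωT) ⇒ p·(1 − cosh) = x(T) − x₀·cosh − (ẋ₀/ω)·sinh
numerator   = -0.0333 − (-0.0723)·2.837755 − (0.1307/3.1258)·2.655720 = 0.060825
denominator = 1 − 2.837755 = -1.837755
p = 0.060825 / -1.837755 = -0.0331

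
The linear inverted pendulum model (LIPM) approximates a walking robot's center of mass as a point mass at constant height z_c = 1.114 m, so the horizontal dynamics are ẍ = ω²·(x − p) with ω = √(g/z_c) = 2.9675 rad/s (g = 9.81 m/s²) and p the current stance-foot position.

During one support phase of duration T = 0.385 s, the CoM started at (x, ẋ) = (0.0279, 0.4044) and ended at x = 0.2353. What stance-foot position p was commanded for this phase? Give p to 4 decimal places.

p = 0.0065

ωT = 2.9675·0.385 = 1.142487; cosh(ωT) = 1.726790, sinh(ωT) = 1.407766
x(T) = p + (x₀−p)·cosh(ωT) + (ẋ₀/ω)·sinh(ωT) ⇒ p·(1 − cosh) = x(T) − x₀·cosh − (ẋ₀/ω)·sinh
numerator   = 0.2353 − (0.0279)·1.726790 − (0.4044/2.9675)·1.407766 = -0.004723
denominator = 1 − 1.726790 = -0.726790
p = -0.004723 / -0.726790 = 0.0065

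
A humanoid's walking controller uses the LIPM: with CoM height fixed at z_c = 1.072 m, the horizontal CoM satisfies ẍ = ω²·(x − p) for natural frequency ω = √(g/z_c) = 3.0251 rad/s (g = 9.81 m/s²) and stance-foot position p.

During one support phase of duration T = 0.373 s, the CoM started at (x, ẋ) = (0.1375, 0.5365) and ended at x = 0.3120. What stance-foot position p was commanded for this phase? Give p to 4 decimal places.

ωT = 3.0251·0.373 = 1.128362; cosh(ωT) = 1.707077, sinh(ωT) = 1.383514
x(T) = p + (x₀−p)·cosh(ωT) + (ẋ₀/ω)·sinh(ωT) ⇒ p·(1 − cosh) = x(T) − x₀·cosh − (ẋ₀/ω)·sinh
numerator   = 0.3120 − (0.1375)·1.707077 − (0.5365/3.0251)·1.383514 = -0.168089
denominator = 1 − 1.707077 = -0.707077
p = -0.168089 / -0.707077 = 0.2377

p = 0.2377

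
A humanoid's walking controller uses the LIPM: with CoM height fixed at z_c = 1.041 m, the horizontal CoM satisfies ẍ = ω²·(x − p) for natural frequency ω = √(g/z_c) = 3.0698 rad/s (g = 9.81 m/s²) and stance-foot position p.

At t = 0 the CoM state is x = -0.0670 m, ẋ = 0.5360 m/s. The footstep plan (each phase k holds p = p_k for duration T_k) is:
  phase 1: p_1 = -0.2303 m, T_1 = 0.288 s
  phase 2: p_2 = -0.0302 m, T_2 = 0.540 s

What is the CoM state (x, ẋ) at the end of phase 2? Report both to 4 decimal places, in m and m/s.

x = 1.5714, ẋ = 5.0364

phase 1: p=-0.2303, T=0.288, ωT=0.884102, cosh=1.416948, sinh=1.003863; start (x,ẋ)=(-0.067000, 0.536000) → end (x,ẋ)=(0.176366, 1.262719)
phase 2: p=-0.0302, T=0.540, ωT=1.657692, cosh=2.718882, sinh=2.528304; start (x,ẋ)=(0.176366, 1.262719) → end (x,ẋ)=(1.571411, 5.036424)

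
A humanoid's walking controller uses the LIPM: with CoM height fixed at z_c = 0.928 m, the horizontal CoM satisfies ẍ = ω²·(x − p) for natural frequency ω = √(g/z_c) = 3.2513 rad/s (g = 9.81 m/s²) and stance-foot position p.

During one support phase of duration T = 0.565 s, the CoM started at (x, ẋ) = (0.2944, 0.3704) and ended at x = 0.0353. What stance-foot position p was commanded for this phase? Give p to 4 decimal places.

ωT = 3.2513·0.565 = 1.836984; cosh(ωT) = 3.218438, sinh(ωT) = 3.059141
x(T) = p + (x₀−p)·cosh(ωT) + (ẋ₀/ω)·sinh(ωT) ⇒ p·(1 − cosh) = x(T) − x₀·cosh − (ẋ₀/ω)·sinh
numerator   = 0.0353 − (0.2944)·3.218438 − (0.3704/3.2513)·3.059141 = -1.260717
denominator = 1 − 3.218438 = -2.218438
p = -1.260717 / -2.218438 = 0.5683

p = 0.5683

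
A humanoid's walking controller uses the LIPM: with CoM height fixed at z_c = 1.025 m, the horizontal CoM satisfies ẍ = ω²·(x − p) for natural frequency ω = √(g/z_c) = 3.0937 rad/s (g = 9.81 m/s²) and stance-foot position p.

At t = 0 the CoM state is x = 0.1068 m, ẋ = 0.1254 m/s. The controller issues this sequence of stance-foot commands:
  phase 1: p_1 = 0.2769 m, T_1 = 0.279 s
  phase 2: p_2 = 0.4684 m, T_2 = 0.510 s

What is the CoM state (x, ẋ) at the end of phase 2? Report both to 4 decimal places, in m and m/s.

x = -0.7683, ẋ = -3.6470

phase 1: p=0.2769, T=0.279, ωT=0.863142, cosh=1.396216, sinh=0.974382; start (x,ẋ)=(0.106800, 0.125400) → end (x,ẋ)=(0.078899, -0.337672)
phase 2: p=0.4684, T=0.510, ωT=1.577787, cosh=2.525328, sinh=2.318896; start (x,ẋ)=(0.078899, -0.337672) → end (x,ẋ)=(-0.768320, -3.646998)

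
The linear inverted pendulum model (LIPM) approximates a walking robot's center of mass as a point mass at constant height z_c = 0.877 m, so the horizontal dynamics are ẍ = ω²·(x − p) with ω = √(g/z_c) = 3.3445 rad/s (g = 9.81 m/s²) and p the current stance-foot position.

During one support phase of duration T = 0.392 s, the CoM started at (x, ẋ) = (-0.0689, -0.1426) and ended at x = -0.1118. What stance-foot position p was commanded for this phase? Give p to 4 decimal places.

ωT = 3.3445·0.392 = 1.311044; cosh(ωT) = 1.989792, sinh(ωT) = 1.720253
x(T) = p + (x₀−p)·cosh(ωT) + (ẋ₀/ω)·sinh(ωT) ⇒ p·(1 − cosh) = x(T) − x₀·cosh − (ẋ₀/ω)·sinh
numerator   = -0.1118 − (-0.0689)·1.989792 − (-0.1426/3.3445)·1.720253 = 0.098643
denominator = 1 − 1.989792 = -0.989792
p = 0.098643 / -0.989792 = -0.0997

p = -0.0997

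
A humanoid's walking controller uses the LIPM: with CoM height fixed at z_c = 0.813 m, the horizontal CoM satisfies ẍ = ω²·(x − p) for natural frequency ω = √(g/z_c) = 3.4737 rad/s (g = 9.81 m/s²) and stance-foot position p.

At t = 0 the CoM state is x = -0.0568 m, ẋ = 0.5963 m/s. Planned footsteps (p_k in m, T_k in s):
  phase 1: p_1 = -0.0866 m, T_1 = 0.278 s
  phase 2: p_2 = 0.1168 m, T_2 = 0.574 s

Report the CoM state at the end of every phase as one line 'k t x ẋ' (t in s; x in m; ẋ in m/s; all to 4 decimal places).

1 0.2780 0.1510 1.0129
2 0.8520 1.2955 4.2161

phase 1: p=-0.0866, T=0.278, ωT=0.965689, cosh=1.503658, sinh=1.122937; start (x,ẋ)=(-0.056800, 0.596300) → end (x,ẋ)=(0.150974, 1.012874)
phase 2: p=0.1168, T=0.574, ωT=1.993904, cosh=3.740155, sinh=3.603993; start (x,ẋ)=(0.150974, 1.012874) → end (x,ẋ)=(1.295481, 4.216135)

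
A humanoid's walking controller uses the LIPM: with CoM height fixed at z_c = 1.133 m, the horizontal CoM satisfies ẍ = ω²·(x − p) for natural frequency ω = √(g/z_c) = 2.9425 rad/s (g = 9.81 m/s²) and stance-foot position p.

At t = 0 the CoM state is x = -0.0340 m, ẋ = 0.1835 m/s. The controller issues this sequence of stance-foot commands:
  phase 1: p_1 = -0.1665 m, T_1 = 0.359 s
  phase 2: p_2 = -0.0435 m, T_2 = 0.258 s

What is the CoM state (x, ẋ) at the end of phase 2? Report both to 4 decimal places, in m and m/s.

phase 1: p=-0.1665, T=0.359, ωT=1.056357, cosh=1.611798, sinh=1.264078; start (x,ẋ)=(-0.034000, 0.183500) → end (x,ẋ)=(0.125894, 0.788605)
phase 2: p=-0.0435, T=0.258, ωT=0.759165, cosh=1.302274, sinh=0.834217; start (x,ẋ)=(0.125894, 0.788605) → end (x,ẋ)=(0.400672, 1.442788)

x = 0.4007, ẋ = 1.4428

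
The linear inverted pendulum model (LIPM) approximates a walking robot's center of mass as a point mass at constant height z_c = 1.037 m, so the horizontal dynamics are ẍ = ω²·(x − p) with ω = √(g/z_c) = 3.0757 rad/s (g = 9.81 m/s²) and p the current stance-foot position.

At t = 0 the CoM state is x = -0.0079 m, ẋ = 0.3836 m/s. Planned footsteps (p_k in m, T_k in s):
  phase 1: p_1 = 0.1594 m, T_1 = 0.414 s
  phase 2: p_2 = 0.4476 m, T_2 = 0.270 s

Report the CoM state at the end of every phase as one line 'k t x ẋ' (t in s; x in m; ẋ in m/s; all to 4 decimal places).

phase 1: p=0.1594, T=0.414, ωT=1.273340, cosh=1.926330, sinh=1.646435; start (x,ẋ)=(-0.007900, 0.383600) → end (x,ẋ)=(0.042468, -0.108257)
phase 2: p=0.4476, T=0.270, ωT=0.830439, cosh=1.365092, sinh=0.929234; start (x,ẋ)=(0.042468, -0.108257) → end (x,ẋ)=(-0.138150, -1.305667)

1 0.4140 0.0425 -0.1083
2 0.6840 -0.1381 -1.3057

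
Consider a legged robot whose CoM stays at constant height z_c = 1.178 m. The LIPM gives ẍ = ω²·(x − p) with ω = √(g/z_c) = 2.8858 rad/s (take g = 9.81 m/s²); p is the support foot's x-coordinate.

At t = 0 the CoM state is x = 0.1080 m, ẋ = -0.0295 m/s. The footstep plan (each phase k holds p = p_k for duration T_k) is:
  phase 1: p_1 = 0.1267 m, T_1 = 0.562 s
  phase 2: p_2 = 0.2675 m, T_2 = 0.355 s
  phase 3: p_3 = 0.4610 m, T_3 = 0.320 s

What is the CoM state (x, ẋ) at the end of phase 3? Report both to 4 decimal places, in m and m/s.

phase 1: p=0.1267, T=0.562, ωT=1.621820, cosh=2.629916, sinh=2.432377; start (x,ẋ)=(0.108000, -0.029500) → end (x,ẋ)=(0.052656, -0.208844)
phase 2: p=0.2675, T=0.355, ωT=1.024459, cosh=1.572289, sinh=1.213299; start (x,ẋ)=(0.052656, -0.208844) → end (x,ẋ)=(-0.158104, -1.080606)
phase 3: p=0.4610, T=0.320, ωT=0.923456, cosh=1.457561, sinh=1.060417; start (x,ẋ)=(-0.158104, -1.080606) → end (x,ẋ)=(-0.838461, -3.469599)

x = -0.8385, ẋ = -3.4696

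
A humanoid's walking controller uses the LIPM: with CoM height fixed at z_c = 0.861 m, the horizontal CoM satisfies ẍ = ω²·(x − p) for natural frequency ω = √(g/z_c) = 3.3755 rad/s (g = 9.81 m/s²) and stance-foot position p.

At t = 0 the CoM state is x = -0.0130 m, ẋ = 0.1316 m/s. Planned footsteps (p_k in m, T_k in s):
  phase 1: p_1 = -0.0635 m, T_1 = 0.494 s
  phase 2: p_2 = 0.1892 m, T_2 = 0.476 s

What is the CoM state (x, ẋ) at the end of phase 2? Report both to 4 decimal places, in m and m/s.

phase 1: p=-0.0635, T=0.494, ωT=1.667497, cosh=2.743803, sinh=2.555085; start (x,ẋ)=(-0.013000, 0.131600) → end (x,ẋ)=(0.174677, 0.796631)
phase 2: p=0.1892, T=0.476, ωT=1.606738, cosh=2.593530, sinh=2.392989; start (x,ẋ)=(0.174677, 0.796631) → end (x,ẋ)=(0.716288, 1.948774)

x = 0.7163, ẋ = 1.9488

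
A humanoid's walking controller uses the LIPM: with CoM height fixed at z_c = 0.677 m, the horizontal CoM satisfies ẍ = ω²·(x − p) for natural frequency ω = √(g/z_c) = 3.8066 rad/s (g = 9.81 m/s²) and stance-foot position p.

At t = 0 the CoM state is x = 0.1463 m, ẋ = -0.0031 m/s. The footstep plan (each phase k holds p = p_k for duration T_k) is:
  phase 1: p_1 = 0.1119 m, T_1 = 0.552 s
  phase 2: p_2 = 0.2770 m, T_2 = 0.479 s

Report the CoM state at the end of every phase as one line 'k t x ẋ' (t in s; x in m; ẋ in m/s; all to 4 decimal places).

1 0.5520 0.2514 0.5145
2 1.0310 0.6031 1.3401

phase 1: p=0.1119, T=0.552, ωT=2.101243, cosh=4.149316, sinh=4.027012; start (x,ẋ)=(0.146300, -0.003100) → end (x,ẋ)=(0.251357, 0.514462)
phase 2: p=0.2770, T=0.479, ωT=1.823361, cosh=3.177061, sinh=3.015579; start (x,ẋ)=(0.251357, 0.514462) → end (x,ẋ)=(0.603086, 1.340120)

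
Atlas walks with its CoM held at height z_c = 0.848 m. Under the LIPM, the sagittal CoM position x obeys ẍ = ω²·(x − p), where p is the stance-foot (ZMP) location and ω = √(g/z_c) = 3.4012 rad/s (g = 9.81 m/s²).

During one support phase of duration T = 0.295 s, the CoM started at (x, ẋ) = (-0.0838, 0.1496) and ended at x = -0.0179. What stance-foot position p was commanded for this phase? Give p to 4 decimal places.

ωT = 3.4012·0.295 = 1.003354; cosh(ωT) = 1.547031, sinh(ωT) = 1.180383
x(T) = p + (x₀−p)·cosh(ωT) + (ẋ₀/ω)·sinh(ωT) ⇒ p·(1 − cosh) = x(T) − x₀·cosh − (ẋ₀/ω)·sinh
numerator   = -0.0179 − (-0.0838)·1.547031 − (0.1496/3.4012)·1.180383 = 0.059823
denominator = 1 − 1.547031 = -0.547031
p = 0.059823 / -0.547031 = -0.1094

p = -0.1094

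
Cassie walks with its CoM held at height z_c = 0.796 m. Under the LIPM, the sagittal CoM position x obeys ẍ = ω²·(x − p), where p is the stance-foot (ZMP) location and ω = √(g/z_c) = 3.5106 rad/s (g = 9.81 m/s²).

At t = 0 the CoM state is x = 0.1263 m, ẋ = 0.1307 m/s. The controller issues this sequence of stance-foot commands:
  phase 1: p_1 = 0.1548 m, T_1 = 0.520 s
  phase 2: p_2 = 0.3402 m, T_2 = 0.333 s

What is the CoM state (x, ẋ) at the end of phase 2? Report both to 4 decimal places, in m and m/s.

phase 1: p=0.1548, T=0.520, ωT=1.825512, cosh=3.183553, sinh=3.022418; start (x,ẋ)=(0.126300, 0.130700) → end (x,ẋ)=(0.176594, 0.113691)
phase 2: p=0.3402, T=0.333, ωT=1.169030, cosh=1.764768, sinh=1.454100; start (x,ẋ)=(0.176594, 0.113691) → end (x,ẋ)=(0.098564, -0.634533)

x = 0.0986, ẋ = -0.6345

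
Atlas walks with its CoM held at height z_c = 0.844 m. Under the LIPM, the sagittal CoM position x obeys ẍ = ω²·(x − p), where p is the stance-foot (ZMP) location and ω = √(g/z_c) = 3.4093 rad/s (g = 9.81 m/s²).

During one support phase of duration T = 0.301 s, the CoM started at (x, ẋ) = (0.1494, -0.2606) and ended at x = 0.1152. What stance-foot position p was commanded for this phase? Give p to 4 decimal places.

p = 0.0471

ωT = 3.4093·0.301 = 1.026199; cosh(ωT) = 1.574403, sinh(ωT) = 1.216037
x(T) = p + (x₀−p)·cosh(ωT) + (ẋ₀/ω)·sinh(ωT) ⇒ p·(1 − cosh) = x(T) − x₀·cosh − (ẋ₀/ω)·sinh
numerator   = 0.1152 − (0.1494)·1.574403 − (-0.2606/3.4093)·1.216037 = -0.027064
denominator = 1 − 1.574403 = -0.574403
p = -0.027064 / -0.574403 = 0.0471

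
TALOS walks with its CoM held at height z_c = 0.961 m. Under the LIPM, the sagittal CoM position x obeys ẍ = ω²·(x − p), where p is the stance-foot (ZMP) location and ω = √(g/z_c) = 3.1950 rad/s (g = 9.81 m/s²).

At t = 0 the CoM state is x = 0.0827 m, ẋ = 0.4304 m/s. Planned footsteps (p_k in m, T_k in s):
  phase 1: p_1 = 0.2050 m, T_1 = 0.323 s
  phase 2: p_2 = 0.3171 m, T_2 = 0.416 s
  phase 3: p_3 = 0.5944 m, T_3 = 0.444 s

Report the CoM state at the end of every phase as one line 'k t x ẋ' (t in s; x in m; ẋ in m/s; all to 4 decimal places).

phase 1: p=0.2050, T=0.323, ωT=1.031985, cosh=1.581465, sinh=1.225166; start (x,ẋ)=(0.082700, 0.430400) → end (x,ẋ)=(0.176630, 0.201931)
phase 2: p=0.3171, T=0.416, ωT=1.329120, cosh=2.021214, sinh=1.756504; start (x,ẋ)=(0.176630, 0.201931) → end (x,ẋ)=(0.144194, -0.380179)
phase 3: p=0.5944, T=0.444, ωT=1.418580, cosh=2.186654, sinh=1.944596; start (x,ẋ)=(0.144194, -0.380179) → end (x,ẋ)=(-0.621436, -3.628444)

1 0.3230 0.1766 0.2019
2 0.7390 0.1442 -0.3802
3 1.1830 -0.6214 -3.6284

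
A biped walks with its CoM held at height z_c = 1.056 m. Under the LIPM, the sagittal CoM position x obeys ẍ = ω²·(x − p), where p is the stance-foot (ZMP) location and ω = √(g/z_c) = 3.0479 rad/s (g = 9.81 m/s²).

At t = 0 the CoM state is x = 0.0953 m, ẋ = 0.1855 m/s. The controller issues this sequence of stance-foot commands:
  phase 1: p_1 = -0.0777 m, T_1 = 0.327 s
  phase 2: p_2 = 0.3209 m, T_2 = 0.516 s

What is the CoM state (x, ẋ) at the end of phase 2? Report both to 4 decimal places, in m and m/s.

x = 0.8501, ẋ = 1.8389

phase 1: p=-0.0777, T=0.327, ωT=0.996663, cosh=1.539168, sinh=1.170059; start (x,ẋ)=(0.095300, 0.185500) → end (x,ẋ)=(0.259788, 0.902472)
phase 2: p=0.3209, T=0.516, ωT=1.572716, cosh=2.513602, sinh=2.306121; start (x,ẋ)=(0.259788, 0.902472) → end (x,ẋ)=(0.850122, 1.838908)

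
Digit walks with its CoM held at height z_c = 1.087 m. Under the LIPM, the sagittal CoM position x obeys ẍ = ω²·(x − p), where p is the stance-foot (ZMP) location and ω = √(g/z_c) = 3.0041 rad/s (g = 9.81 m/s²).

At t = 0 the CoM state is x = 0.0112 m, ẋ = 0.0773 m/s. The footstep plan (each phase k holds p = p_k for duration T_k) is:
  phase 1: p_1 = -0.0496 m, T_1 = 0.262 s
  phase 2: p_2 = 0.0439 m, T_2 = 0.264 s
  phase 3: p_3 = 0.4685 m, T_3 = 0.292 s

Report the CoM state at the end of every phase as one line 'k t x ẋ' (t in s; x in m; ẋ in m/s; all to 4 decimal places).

1 0.2620 0.0534 0.2616
2 0.5260 0.1331 0.3734
3 0.8180 0.1192 -0.4751

phase 1: p=-0.0496, T=0.262, ωT=0.787074, cosh=1.326067, sinh=0.870892; start (x,ẋ)=(0.011200, 0.077300) → end (x,ẋ)=(0.053434, 0.261573)
phase 2: p=0.0439, T=0.264, ωT=0.793082, cosh=1.331323, sinh=0.878875; start (x,ẋ)=(0.053434, 0.261573) → end (x,ẋ)=(0.133119, 0.373411)
phase 3: p=0.4685, T=0.292, ωT=0.877197, cosh=1.410049, sinh=0.994102; start (x,ẋ)=(0.133119, 0.373411) → end (x,ẋ)=(0.119163, -0.475050)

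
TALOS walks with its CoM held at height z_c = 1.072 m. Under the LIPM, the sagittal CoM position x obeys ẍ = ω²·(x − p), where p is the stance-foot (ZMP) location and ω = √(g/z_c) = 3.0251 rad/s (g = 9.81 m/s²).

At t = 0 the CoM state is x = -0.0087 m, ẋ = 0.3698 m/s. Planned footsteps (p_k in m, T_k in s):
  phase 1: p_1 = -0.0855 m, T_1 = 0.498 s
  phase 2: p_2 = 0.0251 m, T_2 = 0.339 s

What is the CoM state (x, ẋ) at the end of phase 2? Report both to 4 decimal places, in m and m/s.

x = 1.1011, ẋ = 3.3860

phase 1: p=-0.0855, T=0.498, ωT=1.506500, cosh=2.366299, sinh=2.144615; start (x,ẋ)=(-0.008700, 0.369800) → end (x,ẋ)=(0.358398, 1.373311)
phase 2: p=0.0251, T=0.339, ωT=1.025509, cosh=1.573564, sinh=1.214950; start (x,ẋ)=(0.358398, 1.373311) → end (x,ẋ)=(1.101119, 3.385977)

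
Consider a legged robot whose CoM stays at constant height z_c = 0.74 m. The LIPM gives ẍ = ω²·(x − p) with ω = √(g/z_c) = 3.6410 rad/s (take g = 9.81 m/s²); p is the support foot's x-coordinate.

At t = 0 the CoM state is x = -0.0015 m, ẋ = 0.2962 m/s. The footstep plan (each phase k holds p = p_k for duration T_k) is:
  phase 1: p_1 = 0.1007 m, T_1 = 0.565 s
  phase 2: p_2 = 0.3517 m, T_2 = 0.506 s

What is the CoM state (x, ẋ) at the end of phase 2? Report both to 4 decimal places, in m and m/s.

x = -0.9769, ẋ = -4.6789

phase 1: p=0.1007, T=0.565, ωT=2.057165, cosh=3.975787, sinh=3.847971; start (x,ẋ)=(-0.001500, 0.296200) → end (x,ẋ)=(0.007412, -0.254241)
phase 2: p=0.3517, T=0.506, ωT=1.842346, cosh=3.234886, sinh=3.076441; start (x,ẋ)=(0.007412, -0.254241) → end (x,ẋ)=(-0.976852, -4.678923)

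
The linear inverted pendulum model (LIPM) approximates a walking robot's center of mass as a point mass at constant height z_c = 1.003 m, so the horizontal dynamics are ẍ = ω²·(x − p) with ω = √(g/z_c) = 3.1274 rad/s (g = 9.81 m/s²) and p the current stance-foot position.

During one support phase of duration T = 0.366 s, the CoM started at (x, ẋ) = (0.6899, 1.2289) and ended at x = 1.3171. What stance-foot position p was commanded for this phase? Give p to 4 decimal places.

ωT = 3.1274·0.366 = 1.144628; cosh(ωT) = 1.729808, sinh(ωT) = 1.411466
x(T) = p + (x₀−p)·cosh(ωT) + (ẋ₀/ω)·sinh(ωT) ⇒ p·(1 − cosh) = x(T) − x₀·cosh − (ẋ₀/ω)·sinh
numerator   = 1.3171 − (0.6899)·1.729808 − (1.2289/3.1274)·1.411466 = -0.430925
denominator = 1 − 1.729808 = -0.729808
p = -0.430925 / -0.729808 = 0.5905

p = 0.5905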